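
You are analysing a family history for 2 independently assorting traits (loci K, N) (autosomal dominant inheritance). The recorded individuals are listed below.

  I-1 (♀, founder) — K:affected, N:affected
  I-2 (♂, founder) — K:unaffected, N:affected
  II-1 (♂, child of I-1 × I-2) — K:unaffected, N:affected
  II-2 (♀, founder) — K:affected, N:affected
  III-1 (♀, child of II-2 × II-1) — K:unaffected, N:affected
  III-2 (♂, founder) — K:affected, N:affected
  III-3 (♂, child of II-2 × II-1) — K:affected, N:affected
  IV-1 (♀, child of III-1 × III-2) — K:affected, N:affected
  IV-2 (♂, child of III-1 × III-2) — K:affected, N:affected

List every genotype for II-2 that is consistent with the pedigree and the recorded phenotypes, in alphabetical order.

II-2 ∈ {Kk NN, Kk Nn}

K/I-1 aff ·: Kk
K/I-2 un ·: kk
K/II-1 un I-1×I-2: kk
K/II-2 aff ·: Kk
K/III-1 un II-2×II-1: kk
K/III-2 aff ·: Kk|KK
K/III-3 aff II-2×II-1: Kk
K/IV-1 aff III-1×III-2: Kk
K/IV-2 aff III-1×III-2: Kk
⇒ K over [I-1,I-2,II-1,II-2,III-1,III-2,III-3,IV-1,IV-2]: 2 consistent
N/I-1 aff ·: Nn|NN
N/I-2 aff ·: Nn|NN
N/II-1 aff I-1×I-2: Nn|NN
N/II-2 aff ·: Nn|NN
N/III-1 aff II-2×II-1: Nn|NN
N/III-2 aff ·: Nn|NN
N/III-3 aff II-2×II-1: Nn|NN
N/IV-1 aff III-1×III-2: Nn|NN
N/IV-2 aff III-1×III-2: Nn|NN
⇒ N over [I-1,I-2,II-1,II-2,III-1,III-2,III-3,IV-1,IV-2]: 280 consistent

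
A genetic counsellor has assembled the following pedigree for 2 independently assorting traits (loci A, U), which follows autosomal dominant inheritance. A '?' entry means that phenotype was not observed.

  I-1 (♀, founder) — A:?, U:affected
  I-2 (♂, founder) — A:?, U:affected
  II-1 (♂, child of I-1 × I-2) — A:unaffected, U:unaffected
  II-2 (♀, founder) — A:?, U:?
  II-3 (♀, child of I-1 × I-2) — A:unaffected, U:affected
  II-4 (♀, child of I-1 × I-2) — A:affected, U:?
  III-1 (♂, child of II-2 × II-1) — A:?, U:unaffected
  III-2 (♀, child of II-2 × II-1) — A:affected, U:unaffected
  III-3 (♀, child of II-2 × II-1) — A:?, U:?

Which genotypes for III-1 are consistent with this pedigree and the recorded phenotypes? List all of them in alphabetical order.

III-1 ∈ {Aa uu, aa uu}

A/I-1 ? ·: aa|Aa
A/I-2 ? ·: aa|Aa
A/II-1 un I-1×I-2: aa
A/II-2 ? ·: Aa|AA
A/II-3 un I-1×I-2: aa
A/II-4 aff I-1×I-2: Aa|AA
A/III-1 ? II-2×II-1: aa|Aa
A/III-2 aff II-2×II-1: Aa
A/III-3 ? II-2×II-1: aa|Aa
⇒ A over [I-1,I-2,II-1,II-2,II-3,II-4,III-1,III-2,III-3]: 20 consistent
U/I-1 aff ·: Uu
U/I-2 aff ·: Uu
U/II-1 un I-1×I-2: uu
U/II-2 ? ·: uu|Uu
U/II-3 aff I-1×I-2: Uu|UU
U/II-4 ? I-1×I-2: uu|Uu|UU
U/III-1 un II-2×II-1: uu
U/III-2 un II-2×II-1: uu
U/III-3 ? II-2×II-1: uu|Uu
⇒ U over [I-1,I-2,II-1,II-2,II-3,II-4,III-1,III-2,III-3]: 18 consistent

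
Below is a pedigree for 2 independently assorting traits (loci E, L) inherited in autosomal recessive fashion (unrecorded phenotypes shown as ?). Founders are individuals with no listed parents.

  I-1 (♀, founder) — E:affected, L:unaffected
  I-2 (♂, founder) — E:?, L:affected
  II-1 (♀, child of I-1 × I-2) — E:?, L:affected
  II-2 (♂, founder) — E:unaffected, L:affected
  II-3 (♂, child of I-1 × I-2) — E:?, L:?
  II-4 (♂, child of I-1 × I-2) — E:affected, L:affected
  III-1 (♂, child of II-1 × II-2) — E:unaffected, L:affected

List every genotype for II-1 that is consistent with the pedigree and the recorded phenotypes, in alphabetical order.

II-1 ∈ {Ee ll, ee ll}

E/I-1 aff ·: ee
E/I-2 ? ·: Ee|ee
E/II-1 ? I-1×I-2: Ee|ee
E/II-2 un ·: EE|Ee
E/II-3 ? I-1×I-2: Ee|ee
E/II-4 aff I-1×I-2: ee
E/III-1 un II-1×II-2: EE|Ee
⇒ E over [I-1,I-2,II-1,II-2,II-3,II-4,III-1]: 14 consistent
L/I-1 un ·: Ll
L/I-2 aff ·: ll
L/II-1 aff I-1×I-2: ll
L/II-2 aff ·: ll
L/II-3 ? I-1×I-2: Ll|ll
L/II-4 aff I-1×I-2: ll
L/III-1 aff II-1×II-2: ll
⇒ L over [I-1,I-2,II-1,II-2,II-3,II-4,III-1]: 2 consistent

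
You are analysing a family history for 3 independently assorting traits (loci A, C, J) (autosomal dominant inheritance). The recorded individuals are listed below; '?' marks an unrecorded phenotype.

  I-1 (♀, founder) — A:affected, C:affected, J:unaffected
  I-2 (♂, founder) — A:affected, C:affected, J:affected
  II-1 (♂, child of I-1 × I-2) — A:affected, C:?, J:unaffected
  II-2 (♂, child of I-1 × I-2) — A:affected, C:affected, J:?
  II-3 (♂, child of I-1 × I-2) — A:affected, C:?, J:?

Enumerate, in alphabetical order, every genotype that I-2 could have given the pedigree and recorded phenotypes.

I-2 ∈ {AA CC Jj, AA Cc Jj, Aa CC Jj, Aa Cc Jj}

A/I-1 aff ·: Aa|AA
A/I-2 aff ·: Aa|AA
A/II-1 aff I-1×I-2: Aa|AA
A/II-2 aff I-1×I-2: Aa|AA
A/II-3 aff I-1×I-2: Aa|AA
⇒ A over [I-1,I-2,II-1,II-2,II-3]: 25 consistent
C/I-1 aff ·: Cc|CC
C/I-2 aff ·: Cc|CC
C/II-1 ? I-1×I-2: cc|Cc|CC
C/II-2 aff I-1×I-2: Cc|CC
C/II-3 ? I-1×I-2: cc|Cc|CC
⇒ C over [I-1,I-2,II-1,II-2,II-3]: 35 consistent
J/I-1 un ·: jj
J/I-2 aff ·: Jj
J/II-1 un I-1×I-2: jj
J/II-2 ? I-1×I-2: jj|Jj
J/II-3 ? I-1×I-2: jj|Jj
⇒ J over [I-1,I-2,II-1,II-2,II-3]: 4 consistent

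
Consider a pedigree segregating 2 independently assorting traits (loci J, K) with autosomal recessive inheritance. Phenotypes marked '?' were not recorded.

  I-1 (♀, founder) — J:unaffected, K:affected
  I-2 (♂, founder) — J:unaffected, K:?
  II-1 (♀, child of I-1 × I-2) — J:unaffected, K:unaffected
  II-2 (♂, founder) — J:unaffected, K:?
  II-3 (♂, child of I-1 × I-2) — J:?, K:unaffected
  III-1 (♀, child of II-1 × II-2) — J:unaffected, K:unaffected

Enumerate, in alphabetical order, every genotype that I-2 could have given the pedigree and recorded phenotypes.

I-2 ∈ {JJ KK, JJ Kk, Jj KK, Jj Kk}

J/I-1 un ·: JJ|Jj
J/I-2 un ·: JJ|Jj
J/II-1 un I-1×I-2: JJ|Jj
J/II-2 un ·: JJ|Jj
J/II-3 ? I-1×I-2: JJ|Jj|jj
J/III-1 un II-1×II-2: JJ|Jj
⇒ J over [I-1,I-2,II-1,II-2,II-3,III-1]: 52 consistent
K/I-1 aff ·: kk
K/I-2 ? ·: KK|Kk
K/II-1 un I-1×I-2: Kk
K/II-2 ? ·: KK|Kk|kk
K/II-3 un I-1×I-2: Kk
K/III-1 un II-1×II-2: KK|Kk
⇒ K over [I-1,I-2,II-1,II-2,II-3,III-1]: 10 consistent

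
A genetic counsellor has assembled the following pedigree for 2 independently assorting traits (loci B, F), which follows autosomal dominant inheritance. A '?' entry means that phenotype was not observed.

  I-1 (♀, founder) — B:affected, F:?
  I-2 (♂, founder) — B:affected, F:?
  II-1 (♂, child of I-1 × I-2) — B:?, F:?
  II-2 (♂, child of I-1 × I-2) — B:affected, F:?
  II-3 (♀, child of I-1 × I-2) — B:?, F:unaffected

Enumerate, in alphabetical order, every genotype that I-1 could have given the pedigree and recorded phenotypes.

I-1 ∈ {BB Ff, BB ff, Bb Ff, Bb ff}

B/I-1 aff ·: Bb|BB
B/I-2 aff ·: Bb|BB
B/II-1 ? I-1×I-2: bb|Bb|BB
B/II-2 aff I-1×I-2: Bb|BB
B/II-3 ? I-1×I-2: bb|Bb|BB
⇒ B over [I-1,I-2,II-1,II-2,II-3]: 35 consistent
F/I-1 ? ·: ff|Ff
F/I-2 ? ·: ff|Ff
F/II-1 ? I-1×I-2: ff|Ff|FF
F/II-2 ? I-1×I-2: ff|Ff|FF
F/II-3 un I-1×I-2: ff
⇒ F over [I-1,I-2,II-1,II-2,II-3]: 18 consistent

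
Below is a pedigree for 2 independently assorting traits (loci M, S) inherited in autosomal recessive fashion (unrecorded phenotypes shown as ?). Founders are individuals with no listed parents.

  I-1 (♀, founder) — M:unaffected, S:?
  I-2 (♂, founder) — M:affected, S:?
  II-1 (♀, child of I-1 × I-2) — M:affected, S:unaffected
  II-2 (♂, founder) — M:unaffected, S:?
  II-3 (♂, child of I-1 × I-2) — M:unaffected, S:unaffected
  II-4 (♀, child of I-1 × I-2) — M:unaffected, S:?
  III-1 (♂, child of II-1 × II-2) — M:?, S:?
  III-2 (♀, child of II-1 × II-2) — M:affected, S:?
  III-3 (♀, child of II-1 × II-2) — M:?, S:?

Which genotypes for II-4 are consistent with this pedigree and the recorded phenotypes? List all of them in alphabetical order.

II-4 ∈ {Mm SS, Mm Ss, Mm ss}

M/I-1 un ·: Mm
M/I-2 aff ·: mm
M/II-1 aff I-1×I-2: mm
M/II-2 un ·: Mm
M/II-3 un I-1×I-2: Mm
M/II-4 un I-1×I-2: Mm
M/III-1 ? II-1×II-2: Mm|mm
M/III-2 aff II-1×II-2: mm
M/III-3 ? II-1×II-2: Mm|mm
⇒ M over [I-1,I-2,II-1,II-2,II-3,II-4,III-1,III-2,III-3]: 4 consistent
S/I-1 ? ·: SS|Ss|ss
S/I-2 ? ·: SS|Ss|ss
S/II-1 un I-1×I-2: SS|Ss
S/II-2 ? ·: SS|Ss|ss
S/II-3 un I-1×I-2: SS|Ss
S/II-4 ? I-1×I-2: SS|Ss|ss
S/III-1 ? II-1×II-2: SS|Ss|ss
S/III-2 ? II-1×II-2: SS|Ss|ss
S/III-3 ? II-1×II-2: SS|Ss|ss
⇒ S over [I-1,I-2,II-1,II-2,II-3,II-4,III-1,III-2,III-3]: 1010 consistent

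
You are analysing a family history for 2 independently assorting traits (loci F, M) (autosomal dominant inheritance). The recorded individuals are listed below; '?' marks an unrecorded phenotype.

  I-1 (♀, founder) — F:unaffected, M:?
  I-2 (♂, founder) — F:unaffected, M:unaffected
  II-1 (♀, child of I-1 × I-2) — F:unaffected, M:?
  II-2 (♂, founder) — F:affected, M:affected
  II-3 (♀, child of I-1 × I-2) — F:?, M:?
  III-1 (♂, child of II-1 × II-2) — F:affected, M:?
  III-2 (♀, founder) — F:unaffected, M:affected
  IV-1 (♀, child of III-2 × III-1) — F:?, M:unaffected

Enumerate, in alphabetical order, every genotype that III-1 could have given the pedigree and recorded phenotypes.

F/I-1 un ·: ff
F/I-2 un ·: ff
F/II-1 un I-1×I-2: ff
F/II-2 aff ·: Ff|FF
F/II-3 ? I-1×I-2: ff
F/III-1 aff II-1×II-2: Ff
F/III-2 un ·: ff
F/IV-1 ? III-2×III-1: ff|Ff
⇒ F over [I-1,I-2,II-1,II-2,II-3,III-1,III-2,IV-1]: 4 consistent
M/I-1 ? ·: mm|Mm|MM
M/I-2 un ·: mm
M/II-1 ? I-1×I-2: mm|Mm
M/II-2 aff ·: Mm|MM
M/II-3 ? I-1×I-2: mm|Mm
M/III-1 ? II-1×II-2: mm|Mm
M/III-2 aff ·: Mm
M/IV-1 un III-2×III-1: mm
⇒ M over [I-1,I-2,II-1,II-2,II-3,III-1,III-2,IV-1]: 18 consistent

III-1 ∈ {Ff Mm, Ff mm}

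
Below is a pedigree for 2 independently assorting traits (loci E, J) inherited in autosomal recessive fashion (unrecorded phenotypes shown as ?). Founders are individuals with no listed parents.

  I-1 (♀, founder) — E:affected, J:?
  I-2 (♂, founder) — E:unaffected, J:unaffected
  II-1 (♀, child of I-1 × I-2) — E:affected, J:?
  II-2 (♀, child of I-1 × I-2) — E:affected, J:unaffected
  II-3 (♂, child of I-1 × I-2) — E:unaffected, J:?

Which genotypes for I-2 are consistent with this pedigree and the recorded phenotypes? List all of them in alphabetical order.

I-2 ∈ {Ee JJ, Ee Jj}

E/I-1 aff ·: ee
E/I-2 un ·: Ee
E/II-1 aff I-1×I-2: ee
E/II-2 aff I-1×I-2: ee
E/II-3 un I-1×I-2: Ee
⇒ E over [I-1,I-2,II-1,II-2,II-3]: 1 consistent
J/I-1 ? ·: JJ|Jj|jj
J/I-2 un ·: JJ|Jj
J/II-1 ? I-1×I-2: JJ|Jj|jj
J/II-2 un I-1×I-2: JJ|Jj
J/II-3 ? I-1×I-2: JJ|Jj|jj
⇒ J over [I-1,I-2,II-1,II-2,II-3]: 40 consistent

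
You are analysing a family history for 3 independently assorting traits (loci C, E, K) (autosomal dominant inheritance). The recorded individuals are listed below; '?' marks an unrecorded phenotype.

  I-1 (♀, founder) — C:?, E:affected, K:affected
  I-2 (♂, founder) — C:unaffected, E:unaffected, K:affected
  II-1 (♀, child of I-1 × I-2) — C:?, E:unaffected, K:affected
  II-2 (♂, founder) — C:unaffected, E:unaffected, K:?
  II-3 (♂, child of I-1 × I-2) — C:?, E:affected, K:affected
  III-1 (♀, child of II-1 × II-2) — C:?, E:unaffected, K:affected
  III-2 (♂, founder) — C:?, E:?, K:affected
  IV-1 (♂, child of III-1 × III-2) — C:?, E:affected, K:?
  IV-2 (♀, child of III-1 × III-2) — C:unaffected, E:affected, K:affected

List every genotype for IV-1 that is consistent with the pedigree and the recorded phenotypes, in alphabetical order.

IV-1 ∈ {CC Ee KK, CC Ee Kk, CC Ee kk, Cc Ee KK, Cc Ee Kk, Cc Ee kk, cc Ee KK, cc Ee Kk, cc Ee kk}

C/I-1 ? ·: cc|Cc|CC
C/I-2 un ·: cc
C/II-1 ? I-1×I-2: cc|Cc
C/II-2 un ·: cc
C/II-3 ? I-1×I-2: cc|Cc
C/III-1 ? II-1×II-2: cc|Cc
C/III-2 ? ·: cc|Cc
C/IV-1 ? III-1×III-2: cc|Cc|CC
C/IV-2 un III-1×III-2: cc
⇒ C over [I-1,I-2,II-1,II-2,II-3,III-1,III-2,IV-1,IV-2]: 33 consistent
E/I-1 aff ·: Ee
E/I-2 un ·: ee
E/II-1 un I-1×I-2: ee
E/II-2 un ·: ee
E/II-3 aff I-1×I-2: Ee
E/III-1 un II-1×II-2: ee
E/III-2 ? ·: Ee|EE
E/IV-1 aff III-1×III-2: Ee
E/IV-2 aff III-1×III-2: Ee
⇒ E over [I-1,I-2,II-1,II-2,II-3,III-1,III-2,IV-1,IV-2]: 2 consistent
K/I-1 aff ·: Kk|KK
K/I-2 aff ·: Kk|KK
K/II-1 aff I-1×I-2: Kk|KK
K/II-2 ? ·: kk|Kk|KK
K/II-3 aff I-1×I-2: Kk|KK
K/III-1 aff II-1×II-2: Kk|KK
K/III-2 aff ·: Kk|KK
K/IV-1 ? III-1×III-2: kk|Kk|KK
K/IV-2 aff III-1×III-2: Kk|KK
⇒ K over [I-1,I-2,II-1,II-2,II-3,III-1,III-2,IV-1,IV-2]: 450 consistent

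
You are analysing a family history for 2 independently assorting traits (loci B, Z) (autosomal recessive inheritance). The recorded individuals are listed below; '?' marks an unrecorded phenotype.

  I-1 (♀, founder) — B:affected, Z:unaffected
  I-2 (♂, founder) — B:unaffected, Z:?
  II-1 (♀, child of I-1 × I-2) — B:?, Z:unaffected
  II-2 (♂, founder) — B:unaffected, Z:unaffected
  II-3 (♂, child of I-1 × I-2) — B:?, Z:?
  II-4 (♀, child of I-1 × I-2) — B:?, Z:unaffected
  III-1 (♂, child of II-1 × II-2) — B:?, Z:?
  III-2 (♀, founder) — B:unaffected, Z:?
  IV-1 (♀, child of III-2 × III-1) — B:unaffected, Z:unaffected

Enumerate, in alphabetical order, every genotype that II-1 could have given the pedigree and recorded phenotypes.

II-1 ∈ {Bb ZZ, Bb Zz, bb ZZ, bb Zz}

B/I-1 aff ·: bb
B/I-2 un ·: BB|Bb
B/II-1 ? I-1×I-2: Bb|bb
B/II-2 un ·: BB|Bb
B/II-3 ? I-1×I-2: Bb|bb
B/II-4 ? I-1×I-2: Bb|bb
B/III-1 ? II-1×II-2: BB|Bb|bb
B/III-2 un ·: BB|Bb
B/IV-1 un III-2×III-1: BB|Bb
⇒ B over [I-1,I-2,II-1,II-2,II-3,II-4,III-1,III-2,IV-1]: 120 consistent
Z/I-1 un ·: ZZ|Zz
Z/I-2 ? ·: ZZ|Zz|zz
Z/II-1 un I-1×I-2: ZZ|Zz
Z/II-2 un ·: ZZ|Zz
Z/II-3 ? I-1×I-2: ZZ|Zz|zz
Z/II-4 un I-1×I-2: ZZ|Zz
Z/III-1 ? II-1×II-2: ZZ|Zz|zz
Z/III-2 ? ·: ZZ|Zz|zz
Z/IV-1 un III-2×III-1: ZZ|Zz
⇒ Z over [I-1,I-2,II-1,II-2,II-3,II-4,III-1,III-2,IV-1]: 535 consistent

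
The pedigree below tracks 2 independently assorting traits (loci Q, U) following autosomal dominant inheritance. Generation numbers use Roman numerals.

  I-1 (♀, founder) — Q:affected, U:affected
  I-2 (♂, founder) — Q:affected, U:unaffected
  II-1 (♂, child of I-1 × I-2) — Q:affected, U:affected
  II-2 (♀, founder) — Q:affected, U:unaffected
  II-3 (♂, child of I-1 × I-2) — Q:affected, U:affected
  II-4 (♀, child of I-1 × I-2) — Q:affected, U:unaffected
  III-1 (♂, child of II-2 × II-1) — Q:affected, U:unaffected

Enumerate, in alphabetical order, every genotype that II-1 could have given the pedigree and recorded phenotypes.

Q/I-1 aff ·: Qq|QQ
Q/I-2 aff ·: Qq|QQ
Q/II-1 aff I-1×I-2: Qq|QQ
Q/II-2 aff ·: Qq|QQ
Q/II-3 aff I-1×I-2: Qq|QQ
Q/II-4 aff I-1×I-2: Qq|QQ
Q/III-1 aff II-2×II-1: Qq|QQ
⇒ Q over [I-1,I-2,II-1,II-2,II-3,II-4,III-1]: 87 consistent
U/I-1 aff ·: Uu
U/I-2 un ·: uu
U/II-1 aff I-1×I-2: Uu
U/II-2 un ·: uu
U/II-3 aff I-1×I-2: Uu
U/II-4 un I-1×I-2: uu
U/III-1 un II-2×II-1: uu
⇒ U over [I-1,I-2,II-1,II-2,II-3,II-4,III-1]: 1 consistent

II-1 ∈ {QQ Uu, Qq Uu}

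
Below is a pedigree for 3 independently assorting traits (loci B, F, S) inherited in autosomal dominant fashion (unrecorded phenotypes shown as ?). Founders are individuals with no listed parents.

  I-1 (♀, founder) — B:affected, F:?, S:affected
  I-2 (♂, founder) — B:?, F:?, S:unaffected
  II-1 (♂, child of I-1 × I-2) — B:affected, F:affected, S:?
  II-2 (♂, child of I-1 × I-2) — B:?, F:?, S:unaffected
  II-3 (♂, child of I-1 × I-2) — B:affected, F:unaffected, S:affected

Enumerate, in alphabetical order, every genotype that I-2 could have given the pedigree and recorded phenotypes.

I-2 ∈ {BB Ff ss, BB ff ss, Bb Ff ss, Bb ff ss, bb Ff ss, bb ff ss}

B/I-1 aff ·: Bb|BB
B/I-2 ? ·: bb|Bb|BB
B/II-1 aff I-1×I-2: Bb|BB
B/II-2 ? I-1×I-2: bb|Bb|BB
B/II-3 aff I-1×I-2: Bb|BB
⇒ B over [I-1,I-2,II-1,II-2,II-3]: 32 consistent
F/I-1 ? ·: ff|Ff
F/I-2 ? ·: ff|Ff
F/II-1 aff I-1×I-2: Ff|FF
F/II-2 ? I-1×I-2: ff|Ff|FF
F/II-3 un I-1×I-2: ff
⇒ F over [I-1,I-2,II-1,II-2,II-3]: 10 consistent
S/I-1 aff ·: Ss
S/I-2 un ·: ss
S/II-1 ? I-1×I-2: ss|Ss
S/II-2 un I-1×I-2: ss
S/II-3 aff I-1×I-2: Ss
⇒ S over [I-1,I-2,II-1,II-2,II-3]: 2 consistent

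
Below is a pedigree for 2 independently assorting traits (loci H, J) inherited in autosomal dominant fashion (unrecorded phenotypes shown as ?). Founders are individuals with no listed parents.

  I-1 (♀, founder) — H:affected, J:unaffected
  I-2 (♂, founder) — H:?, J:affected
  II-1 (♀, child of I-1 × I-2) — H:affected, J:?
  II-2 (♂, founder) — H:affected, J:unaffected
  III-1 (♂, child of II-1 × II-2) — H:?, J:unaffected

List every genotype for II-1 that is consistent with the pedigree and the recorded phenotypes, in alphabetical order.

II-1 ∈ {HH Jj, HH jj, Hh Jj, Hh jj}

H/I-1 aff ·: Hh|HH
H/I-2 ? ·: hh|Hh|HH
H/II-1 aff I-1×I-2: Hh|HH
H/II-2 aff ·: Hh|HH
H/III-1 ? II-1×II-2: hh|Hh|HH
⇒ H over [I-1,I-2,II-1,II-2,III-1]: 37 consistent
J/I-1 un ·: jj
J/I-2 aff ·: Jj|JJ
J/II-1 ? I-1×I-2: jj|Jj
J/II-2 un ·: jj
J/III-1 un II-1×II-2: jj
⇒ J over [I-1,I-2,II-1,II-2,III-1]: 3 consistent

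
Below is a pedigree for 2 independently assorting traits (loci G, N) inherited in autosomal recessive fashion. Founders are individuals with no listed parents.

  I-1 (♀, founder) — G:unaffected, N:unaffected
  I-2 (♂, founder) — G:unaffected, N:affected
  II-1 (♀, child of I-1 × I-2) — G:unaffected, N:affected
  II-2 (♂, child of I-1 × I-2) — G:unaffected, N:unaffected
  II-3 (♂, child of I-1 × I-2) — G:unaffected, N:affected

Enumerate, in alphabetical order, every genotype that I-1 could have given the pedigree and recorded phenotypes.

G/I-1 un ·: GG|Gg
G/I-2 un ·: GG|Gg
G/II-1 un I-1×I-2: GG|Gg
G/II-2 un I-1×I-2: GG|Gg
G/II-3 un I-1×I-2: GG|Gg
⇒ G over [I-1,I-2,II-1,II-2,II-3]: 25 consistent
N/I-1 un ·: Nn
N/I-2 aff ·: nn
N/II-1 aff I-1×I-2: nn
N/II-2 un I-1×I-2: Nn
N/II-3 aff I-1×I-2: nn
⇒ N over [I-1,I-2,II-1,II-2,II-3]: 1 consistent

I-1 ∈ {GG Nn, Gg Nn}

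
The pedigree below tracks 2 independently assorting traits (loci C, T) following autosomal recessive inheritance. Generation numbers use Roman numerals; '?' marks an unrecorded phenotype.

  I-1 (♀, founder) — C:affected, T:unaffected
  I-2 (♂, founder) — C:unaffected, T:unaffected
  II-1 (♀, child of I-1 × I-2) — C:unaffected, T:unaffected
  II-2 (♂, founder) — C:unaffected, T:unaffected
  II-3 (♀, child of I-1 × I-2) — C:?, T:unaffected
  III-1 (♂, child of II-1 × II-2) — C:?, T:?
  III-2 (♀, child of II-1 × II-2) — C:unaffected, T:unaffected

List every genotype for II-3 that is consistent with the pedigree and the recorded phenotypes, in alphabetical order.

C/I-1 aff ·: cc
C/I-2 un ·: CC|Cc
C/II-1 un I-1×I-2: Cc
C/II-2 un ·: CC|Cc
C/II-3 ? I-1×I-2: Cc|cc
C/III-1 ? II-1×II-2: CC|Cc|cc
C/III-2 un II-1×II-2: CC|Cc
⇒ C over [I-1,I-2,II-1,II-2,II-3,III-1,III-2]: 30 consistent
T/I-1 un ·: TT|Tt
T/I-2 un ·: TT|Tt
T/II-1 un I-1×I-2: TT|Tt
T/II-2 un ·: TT|Tt
T/II-3 un I-1×I-2: TT|Tt
T/III-1 ? II-1×II-2: TT|Tt|tt
T/III-2 un II-1×II-2: TT|Tt
⇒ T over [I-1,I-2,II-1,II-2,II-3,III-1,III-2]: 95 consistent

II-3 ∈ {Cc TT, Cc Tt, cc TT, cc Tt}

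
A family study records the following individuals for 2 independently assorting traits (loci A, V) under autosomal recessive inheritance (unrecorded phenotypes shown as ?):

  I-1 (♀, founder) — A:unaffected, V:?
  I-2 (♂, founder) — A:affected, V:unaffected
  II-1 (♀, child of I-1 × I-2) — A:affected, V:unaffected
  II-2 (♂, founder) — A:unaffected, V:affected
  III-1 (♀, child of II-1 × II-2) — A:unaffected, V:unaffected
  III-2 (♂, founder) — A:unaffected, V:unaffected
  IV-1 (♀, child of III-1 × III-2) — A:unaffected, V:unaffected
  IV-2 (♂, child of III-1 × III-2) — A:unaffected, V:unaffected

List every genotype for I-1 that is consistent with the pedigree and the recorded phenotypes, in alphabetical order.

I-1 ∈ {Aa VV, Aa Vv, Aa vv}

A/I-1 un ·: Aa
A/I-2 aff ·: aa
A/II-1 aff I-1×I-2: aa
A/II-2 un ·: AA|Aa
A/III-1 un II-1×II-2: Aa
A/III-2 un ·: AA|Aa
A/IV-1 un III-1×III-2: AA|Aa
A/IV-2 un III-1×III-2: AA|Aa
⇒ A over [I-1,I-2,II-1,II-2,III-1,III-2,IV-1,IV-2]: 16 consistent
V/I-1 ? ·: VV|Vv|vv
V/I-2 un ·: VV|Vv
V/II-1 un I-1×I-2: VV|Vv
V/II-2 aff ·: vv
V/III-1 un II-1×II-2: Vv
V/III-2 un ·: VV|Vv
V/IV-1 un III-1×III-2: VV|Vv
V/IV-2 un III-1×III-2: VV|Vv
⇒ V over [I-1,I-2,II-1,II-2,III-1,III-2,IV-1,IV-2]: 72 consistent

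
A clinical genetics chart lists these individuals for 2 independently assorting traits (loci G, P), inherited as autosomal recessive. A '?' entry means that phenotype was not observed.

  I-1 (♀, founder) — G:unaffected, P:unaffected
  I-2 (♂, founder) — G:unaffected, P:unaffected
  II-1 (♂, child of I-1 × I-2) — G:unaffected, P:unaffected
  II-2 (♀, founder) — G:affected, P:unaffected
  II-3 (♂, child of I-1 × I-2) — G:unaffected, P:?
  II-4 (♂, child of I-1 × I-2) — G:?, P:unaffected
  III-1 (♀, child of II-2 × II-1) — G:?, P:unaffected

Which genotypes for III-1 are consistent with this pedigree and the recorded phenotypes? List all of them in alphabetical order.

G/I-1 un ·: GG|Gg
G/I-2 un ·: GG|Gg
G/II-1 un I-1×I-2: GG|Gg
G/II-2 aff ·: gg
G/II-3 un I-1×I-2: GG|Gg
G/II-4 ? I-1×I-2: GG|Gg|gg
G/III-1 ? II-2×II-1: Gg|gg
⇒ G over [I-1,I-2,II-1,II-2,II-3,II-4,III-1]: 43 consistent
P/I-1 un ·: PP|Pp
P/I-2 un ·: PP|Pp
P/II-1 un I-1×I-2: PP|Pp
P/II-2 un ·: PP|Pp
P/II-3 ? I-1×I-2: PP|Pp|pp
P/II-4 un I-1×I-2: PP|Pp
P/III-1 un II-2×II-1: PP|Pp
⇒ P over [I-1,I-2,II-1,II-2,II-3,II-4,III-1]: 101 consistent

III-1 ∈ {Gg PP, Gg Pp, gg PP, gg Pp}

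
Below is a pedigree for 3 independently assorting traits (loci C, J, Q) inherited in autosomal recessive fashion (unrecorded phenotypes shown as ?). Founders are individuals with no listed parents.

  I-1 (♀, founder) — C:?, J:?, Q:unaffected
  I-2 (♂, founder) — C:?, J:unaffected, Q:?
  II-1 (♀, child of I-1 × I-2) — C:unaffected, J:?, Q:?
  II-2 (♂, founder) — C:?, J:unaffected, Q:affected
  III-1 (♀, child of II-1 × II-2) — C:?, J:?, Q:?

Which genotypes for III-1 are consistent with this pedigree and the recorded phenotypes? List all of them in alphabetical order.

III-1 ∈ {CC JJ Qq, CC JJ qq, CC Jj Qq, CC Jj qq, CC jj Qq, CC jj qq, Cc JJ Qq, Cc JJ qq, Cc Jj Qq, Cc Jj qq, Cc jj Qq, Cc jj qq, cc JJ Qq, cc JJ qq, cc Jj Qq, cc Jj qq, cc jj Qq, cc jj qq}

C/I-1 ? ·: CC|Cc|cc
C/I-2 ? ·: CC|Cc|cc
C/II-1 un I-1×I-2: CC|Cc
C/II-2 ? ·: CC|Cc|cc
C/III-1 ? II-1×II-2: CC|Cc|cc
⇒ C over [I-1,I-2,II-1,II-2,III-1]: 65 consistent
J/I-1 ? ·: JJ|Jj|jj
J/I-2 un ·: JJ|Jj
J/II-1 ? I-1×I-2: JJ|Jj|jj
J/II-2 un ·: JJ|Jj
J/III-1 ? II-1×II-2: JJ|Jj|jj
⇒ J over [I-1,I-2,II-1,II-2,III-1]: 43 consistent
Q/I-1 un ·: QQ|Qq
Q/I-2 ? ·: QQ|Qq|qq
Q/II-1 ? I-1×I-2: QQ|Qq|qq
Q/II-2 aff ·: qq
Q/III-1 ? II-1×II-2: Qq|qq
⇒ Q over [I-1,I-2,II-1,II-2,III-1]: 16 consistent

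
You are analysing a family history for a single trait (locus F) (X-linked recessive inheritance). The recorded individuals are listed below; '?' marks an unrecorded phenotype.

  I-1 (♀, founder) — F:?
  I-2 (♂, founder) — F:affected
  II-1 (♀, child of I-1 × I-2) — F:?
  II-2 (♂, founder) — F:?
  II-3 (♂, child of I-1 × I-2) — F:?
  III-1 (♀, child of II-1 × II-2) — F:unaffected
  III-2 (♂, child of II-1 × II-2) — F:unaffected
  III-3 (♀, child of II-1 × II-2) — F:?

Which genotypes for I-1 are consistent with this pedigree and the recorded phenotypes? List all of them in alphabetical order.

I-1 ∈ {X^FX^F, X^FX^f}

F/I-1 ? ·: X^FX^F|X^FX^f
F/I-2 aff ·: X^fY
F/II-1 ? I-1×I-2: X^FX^f
F/II-2 ? ·: X^FY|X^fY
F/II-3 ? I-1×I-2: X^FY|X^fY
F/III-1 un II-1×II-2: X^FX^F|X^FX^f
F/III-2 un II-1×II-2: X^FY
F/III-3 ? II-1×II-2: X^FX^F|X^FX^f|X^fX^f
⇒ F over [I-1,I-2,II-1,II-2,II-3,III-1,III-2,III-3]: 18 consistent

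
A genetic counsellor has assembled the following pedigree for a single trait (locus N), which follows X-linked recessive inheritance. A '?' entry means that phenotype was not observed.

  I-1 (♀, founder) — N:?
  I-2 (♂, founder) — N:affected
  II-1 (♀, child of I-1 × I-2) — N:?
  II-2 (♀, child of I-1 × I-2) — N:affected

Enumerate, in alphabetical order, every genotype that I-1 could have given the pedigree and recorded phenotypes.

N/I-1 ? ·: X^NX^n|X^nX^n
N/I-2 aff ·: X^nY
N/II-1 ? I-1×I-2: X^NX^n|X^nX^n
N/II-2 aff I-1×I-2: X^nX^n
⇒ N over [I-1,I-2,II-1,II-2]: 3 consistent

I-1 ∈ {X^NX^n, X^nX^n}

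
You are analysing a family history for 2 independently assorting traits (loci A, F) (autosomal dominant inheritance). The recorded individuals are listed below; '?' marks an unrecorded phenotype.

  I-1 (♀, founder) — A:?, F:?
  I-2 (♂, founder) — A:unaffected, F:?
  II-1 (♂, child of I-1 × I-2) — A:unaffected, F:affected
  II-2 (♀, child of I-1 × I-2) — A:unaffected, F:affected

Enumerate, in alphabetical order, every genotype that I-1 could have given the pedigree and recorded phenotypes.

A/I-1 ? ·: aa|Aa
A/I-2 un ·: aa
A/II-1 un I-1×I-2: aa
A/II-2 un I-1×I-2: aa
⇒ A over [I-1,I-2,II-1,II-2]: 2 consistent
F/I-1 ? ·: ff|Ff|FF
F/I-2 ? ·: ff|Ff|FF
F/II-1 aff I-1×I-2: Ff|FF
F/II-2 aff I-1×I-2: Ff|FF
⇒ F over [I-1,I-2,II-1,II-2]: 17 consistent

I-1 ∈ {Aa FF, Aa Ff, Aa ff, aa FF, aa Ff, aa ff}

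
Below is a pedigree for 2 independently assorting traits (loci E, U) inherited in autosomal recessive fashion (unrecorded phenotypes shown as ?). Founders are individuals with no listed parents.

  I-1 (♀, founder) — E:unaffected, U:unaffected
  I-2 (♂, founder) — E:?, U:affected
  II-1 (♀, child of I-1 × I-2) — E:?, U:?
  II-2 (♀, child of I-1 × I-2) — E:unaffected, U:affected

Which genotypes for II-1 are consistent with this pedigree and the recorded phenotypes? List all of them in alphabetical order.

E/I-1 un ·: EE|Ee
E/I-2 ? ·: EE|Ee|ee
E/II-1 ? I-1×I-2: EE|Ee|ee
E/II-2 un I-1×I-2: EE|Ee
⇒ E over [I-1,I-2,II-1,II-2]: 18 consistent
U/I-1 un ·: Uu
U/I-2 aff ·: uu
U/II-1 ? I-1×I-2: Uu|uu
U/II-2 aff I-1×I-2: uu
⇒ U over [I-1,I-2,II-1,II-2]: 2 consistent

II-1 ∈ {EE Uu, EE uu, Ee Uu, Ee uu, ee Uu, ee uu}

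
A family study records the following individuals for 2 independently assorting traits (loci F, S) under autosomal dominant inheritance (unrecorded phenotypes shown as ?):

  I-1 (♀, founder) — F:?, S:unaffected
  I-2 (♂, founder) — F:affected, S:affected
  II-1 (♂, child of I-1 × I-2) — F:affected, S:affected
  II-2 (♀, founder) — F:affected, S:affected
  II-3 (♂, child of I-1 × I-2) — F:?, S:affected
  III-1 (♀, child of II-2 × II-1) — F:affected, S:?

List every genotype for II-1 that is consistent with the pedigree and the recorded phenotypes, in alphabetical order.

F/I-1 ? ·: ff|Ff|FF
F/I-2 aff ·: Ff|FF
F/II-1 aff I-1×I-2: Ff|FF
F/II-2 aff ·: Ff|FF
F/II-3 ? I-1×I-2: ff|Ff|FF
F/III-1 aff II-2×II-1: Ff|FF
⇒ F over [I-1,I-2,II-1,II-2,II-3,III-1]: 64 consistent
S/I-1 un ·: ss
S/I-2 aff ·: Ss|SS
S/II-1 aff I-1×I-2: Ss
S/II-2 aff ·: Ss|SS
S/II-3 aff I-1×I-2: Ss
S/III-1 ? II-2×II-1: ss|Ss|SS
⇒ S over [I-1,I-2,II-1,II-2,II-3,III-1]: 10 consistent

II-1 ∈ {FF Ss, Ff Ss}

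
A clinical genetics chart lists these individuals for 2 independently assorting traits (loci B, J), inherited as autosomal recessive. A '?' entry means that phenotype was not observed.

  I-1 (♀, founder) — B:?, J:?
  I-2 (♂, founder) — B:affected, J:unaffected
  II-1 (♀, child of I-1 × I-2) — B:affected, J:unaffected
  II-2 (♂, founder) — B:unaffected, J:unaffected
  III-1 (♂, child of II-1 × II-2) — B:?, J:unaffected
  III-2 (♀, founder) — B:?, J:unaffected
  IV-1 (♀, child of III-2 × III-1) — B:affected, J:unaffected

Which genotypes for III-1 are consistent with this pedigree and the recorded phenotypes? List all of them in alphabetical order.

B/I-1 ? ·: Bb|bb
B/I-2 aff ·: bb
B/II-1 aff I-1×I-2: bb
B/II-2 un ·: BB|Bb
B/III-1 ? II-1×II-2: Bb|bb
B/III-2 ? ·: Bb|bb
B/IV-1 aff III-2×III-1: bb
⇒ B over [I-1,I-2,II-1,II-2,III-1,III-2,IV-1]: 12 consistent
J/I-1 ? ·: JJ|Jj|jj
J/I-2 un ·: JJ|Jj
J/II-1 un I-1×I-2: JJ|Jj
J/II-2 un ·: JJ|Jj
J/III-1 un II-1×II-2: JJ|Jj
J/III-2 un ·: JJ|Jj
J/IV-1 un III-2×III-1: JJ|Jj
⇒ J over [I-1,I-2,II-1,II-2,III-1,III-2,IV-1]: 110 consistent

III-1 ∈ {Bb JJ, Bb Jj, bb JJ, bb Jj}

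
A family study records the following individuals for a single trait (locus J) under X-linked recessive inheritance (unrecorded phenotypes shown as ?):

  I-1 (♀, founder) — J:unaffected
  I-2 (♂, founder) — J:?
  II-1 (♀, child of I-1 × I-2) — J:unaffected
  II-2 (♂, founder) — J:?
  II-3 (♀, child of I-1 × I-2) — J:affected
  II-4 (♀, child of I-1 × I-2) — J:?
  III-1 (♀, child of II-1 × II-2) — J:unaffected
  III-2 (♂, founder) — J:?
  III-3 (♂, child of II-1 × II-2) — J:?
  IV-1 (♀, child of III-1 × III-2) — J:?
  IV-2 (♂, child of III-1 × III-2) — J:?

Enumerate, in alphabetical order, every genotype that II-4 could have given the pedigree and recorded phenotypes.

J/I-1 un ·: X^JX^j
J/I-2 ? ·: X^jY
J/II-1 un I-1×I-2: X^JX^j
J/II-2 ? ·: X^JY|X^jY
J/II-3 aff I-1×I-2: X^jX^j
J/II-4 ? I-1×I-2: X^JX^j|X^jX^j
J/III-1 un II-1×II-2: X^JX^J|X^JX^j
J/III-2 ? ·: X^JY|X^jY
J/III-3 ? II-1×II-2: X^JY|X^jY
J/IV-1 ? III-1×III-2: X^JX^J|X^JX^j|X^jX^j
J/IV-2 ? III-1×III-2: X^JY|X^jY
⇒ J over [I-1,I-2,II-1,II-2,II-3,II-4,III-1,III-2,III-3,IV-1,IV-2]: 72 consistent

II-4 ∈ {X^JX^j, X^jX^j}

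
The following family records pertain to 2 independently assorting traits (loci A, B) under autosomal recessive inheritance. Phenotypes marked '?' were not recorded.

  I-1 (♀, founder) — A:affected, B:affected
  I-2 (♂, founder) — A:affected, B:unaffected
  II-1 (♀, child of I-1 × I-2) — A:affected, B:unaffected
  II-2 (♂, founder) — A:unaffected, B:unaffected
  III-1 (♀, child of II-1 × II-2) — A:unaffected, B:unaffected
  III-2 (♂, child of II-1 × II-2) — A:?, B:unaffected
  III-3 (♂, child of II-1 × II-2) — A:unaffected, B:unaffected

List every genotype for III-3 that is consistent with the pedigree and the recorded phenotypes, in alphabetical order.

A/I-1 aff ·: aa
A/I-2 aff ·: aa
A/II-1 aff I-1×I-2: aa
A/II-2 un ·: AA|Aa
A/III-1 un II-1×II-2: Aa
A/III-2 ? II-1×II-2: Aa|aa
A/III-3 un II-1×II-2: Aa
⇒ A over [I-1,I-2,II-1,II-2,III-1,III-2,III-3]: 3 consistent
B/I-1 aff ·: bb
B/I-2 un ·: BB|Bb
B/II-1 un I-1×I-2: Bb
B/II-2 un ·: BB|Bb
B/III-1 un II-1×II-2: BB|Bb
B/III-2 un II-1×II-2: BB|Bb
B/III-3 un II-1×II-2: BB|Bb
⇒ B over [I-1,I-2,II-1,II-2,III-1,III-2,III-3]: 32 consistent

III-3 ∈ {Aa BB, Aa Bb}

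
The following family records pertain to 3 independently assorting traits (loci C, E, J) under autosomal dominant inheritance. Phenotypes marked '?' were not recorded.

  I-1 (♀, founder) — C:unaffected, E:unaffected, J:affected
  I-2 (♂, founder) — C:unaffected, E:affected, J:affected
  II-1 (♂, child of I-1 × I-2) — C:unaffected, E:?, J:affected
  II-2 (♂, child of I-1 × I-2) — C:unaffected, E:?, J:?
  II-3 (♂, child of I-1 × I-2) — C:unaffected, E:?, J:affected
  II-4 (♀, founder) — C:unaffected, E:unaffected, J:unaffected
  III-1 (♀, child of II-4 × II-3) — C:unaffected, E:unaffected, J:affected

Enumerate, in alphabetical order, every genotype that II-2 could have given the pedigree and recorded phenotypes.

II-2 ∈ {cc Ee JJ, cc Ee Jj, cc Ee jj, cc ee JJ, cc ee Jj, cc ee jj}

C/I-1 un ·: cc
C/I-2 un ·: cc
C/II-1 un I-1×I-2: cc
C/II-2 un I-1×I-2: cc
C/II-3 un I-1×I-2: cc
C/II-4 un ·: cc
C/III-1 un II-4×II-3: cc
⇒ C over [I-1,I-2,II-1,II-2,II-3,II-4,III-1]: 1 consistent
E/I-1 un ·: ee
E/I-2 aff ·: Ee|EE
E/II-1 ? I-1×I-2: ee|Ee
E/II-2 ? I-1×I-2: ee|Ee
E/II-3 ? I-1×I-2: ee|Ee
E/II-4 un ·: ee
E/III-1 un II-4×II-3: ee
⇒ E over [I-1,I-2,II-1,II-2,II-3,II-4,III-1]: 9 consistent
J/I-1 aff ·: Jj|JJ
J/I-2 aff ·: Jj|JJ
J/II-1 aff I-1×I-2: Jj|JJ
J/II-2 ? I-1×I-2: jj|Jj|JJ
J/II-3 aff I-1×I-2: Jj|JJ
J/II-4 un ·: jj
J/III-1 aff II-4×II-3: Jj
⇒ J over [I-1,I-2,II-1,II-2,II-3,II-4,III-1]: 29 consistent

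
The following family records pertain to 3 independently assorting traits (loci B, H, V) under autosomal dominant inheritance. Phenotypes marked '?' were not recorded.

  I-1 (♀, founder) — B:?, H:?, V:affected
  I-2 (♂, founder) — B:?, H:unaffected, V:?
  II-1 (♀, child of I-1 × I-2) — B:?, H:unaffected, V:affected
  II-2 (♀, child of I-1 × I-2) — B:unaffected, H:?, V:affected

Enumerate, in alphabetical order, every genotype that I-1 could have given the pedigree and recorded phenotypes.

B/I-1 ? ·: bb|Bb
B/I-2 ? ·: bb|Bb
B/II-1 ? I-1×I-2: bb|Bb|BB
B/II-2 un I-1×I-2: bb
⇒ B over [I-1,I-2,II-1,II-2]: 8 consistent
H/I-1 ? ·: hh|Hh
H/I-2 un ·: hh
H/II-1 un I-1×I-2: hh
H/II-2 ? I-1×I-2: hh|Hh
⇒ H over [I-1,I-2,II-1,II-2]: 3 consistent
V/I-1 aff ·: Vv|VV
V/I-2 ? ·: vv|Vv|VV
V/II-1 aff I-1×I-2: Vv|VV
V/II-2 aff I-1×I-2: Vv|VV
⇒ V over [I-1,I-2,II-1,II-2]: 15 consistent

I-1 ∈ {Bb Hh VV, Bb Hh Vv, Bb hh VV, Bb hh Vv, bb Hh VV, bb Hh Vv, bb hh VV, bb hh Vv}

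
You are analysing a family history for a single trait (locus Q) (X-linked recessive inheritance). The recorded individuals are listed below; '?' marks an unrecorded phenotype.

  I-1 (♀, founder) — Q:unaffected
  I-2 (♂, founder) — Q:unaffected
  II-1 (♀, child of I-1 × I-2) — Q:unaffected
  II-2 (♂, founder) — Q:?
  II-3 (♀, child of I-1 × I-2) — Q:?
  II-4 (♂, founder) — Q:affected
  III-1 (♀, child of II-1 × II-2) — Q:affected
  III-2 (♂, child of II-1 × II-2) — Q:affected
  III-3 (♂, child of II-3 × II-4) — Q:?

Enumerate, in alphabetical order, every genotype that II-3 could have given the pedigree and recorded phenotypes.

II-3 ∈ {X^QX^Q, X^QX^q}

Q/I-1 un ·: X^QX^q
Q/I-2 un ·: X^QY
Q/II-1 un I-1×I-2: X^QX^q
Q/II-2 ? ·: X^qY
Q/II-3 ? I-1×I-2: X^QX^Q|X^QX^q
Q/II-4 aff ·: X^qY
Q/III-1 aff II-1×II-2: X^qX^q
Q/III-2 aff II-1×II-2: X^qY
Q/III-3 ? II-3×II-4: X^QY|X^qY
⇒ Q over [I-1,I-2,II-1,II-2,II-3,II-4,III-1,III-2,III-3]: 3 consistent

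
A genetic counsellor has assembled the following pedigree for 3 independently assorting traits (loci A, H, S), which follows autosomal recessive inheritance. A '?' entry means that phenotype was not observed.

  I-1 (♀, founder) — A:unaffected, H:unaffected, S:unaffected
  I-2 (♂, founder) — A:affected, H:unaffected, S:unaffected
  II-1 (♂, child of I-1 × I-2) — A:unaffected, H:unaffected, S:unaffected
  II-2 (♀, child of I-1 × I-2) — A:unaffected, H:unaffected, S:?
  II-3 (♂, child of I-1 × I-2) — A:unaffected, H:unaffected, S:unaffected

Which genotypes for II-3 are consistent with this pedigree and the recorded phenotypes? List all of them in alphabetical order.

II-3 ∈ {Aa HH SS, Aa HH Ss, Aa Hh SS, Aa Hh Ss}

A/I-1 un ·: AA|Aa
A/I-2 aff ·: aa
A/II-1 un I-1×I-2: Aa
A/II-2 un I-1×I-2: Aa
A/II-3 un I-1×I-2: Aa
⇒ A over [I-1,I-2,II-1,II-2,II-3]: 2 consistent
H/I-1 un ·: HH|Hh
H/I-2 un ·: HH|Hh
H/II-1 un I-1×I-2: HH|Hh
H/II-2 un I-1×I-2: HH|Hh
H/II-3 un I-1×I-2: HH|Hh
⇒ H over [I-1,I-2,II-1,II-2,II-3]: 25 consistent
S/I-1 un ·: SS|Ss
S/I-2 un ·: SS|Ss
S/II-1 un I-1×I-2: SS|Ss
S/II-2 ? I-1×I-2: SS|Ss|ss
S/II-3 un I-1×I-2: SS|Ss
⇒ S over [I-1,I-2,II-1,II-2,II-3]: 29 consistent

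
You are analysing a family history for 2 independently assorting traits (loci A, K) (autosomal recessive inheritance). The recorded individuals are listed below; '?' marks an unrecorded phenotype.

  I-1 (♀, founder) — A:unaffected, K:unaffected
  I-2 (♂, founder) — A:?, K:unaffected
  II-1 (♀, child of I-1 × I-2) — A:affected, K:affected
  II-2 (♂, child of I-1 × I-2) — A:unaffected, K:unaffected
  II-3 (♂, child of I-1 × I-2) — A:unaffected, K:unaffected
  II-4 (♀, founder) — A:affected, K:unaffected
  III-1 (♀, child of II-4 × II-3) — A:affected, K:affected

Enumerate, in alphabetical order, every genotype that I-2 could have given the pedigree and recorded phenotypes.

A/I-1 un ·: Aa
A/I-2 ? ·: Aa|aa
A/II-1 aff I-1×I-2: aa
A/II-2 un I-1×I-2: AA|Aa
A/II-3 un I-1×I-2: Aa
A/II-4 aff ·: aa
A/III-1 aff II-4×II-3: aa
⇒ A over [I-1,I-2,II-1,II-2,II-3,II-4,III-1]: 3 consistent
K/I-1 un ·: Kk
K/I-2 un ·: Kk
K/II-1 aff I-1×I-2: kk
K/II-2 un I-1×I-2: KK|Kk
K/II-3 un I-1×I-2: Kk
K/II-4 un ·: Kk
K/III-1 aff II-4×II-3: kk
⇒ K over [I-1,I-2,II-1,II-2,II-3,II-4,III-1]: 2 consistent

I-2 ∈ {Aa Kk, aa Kk}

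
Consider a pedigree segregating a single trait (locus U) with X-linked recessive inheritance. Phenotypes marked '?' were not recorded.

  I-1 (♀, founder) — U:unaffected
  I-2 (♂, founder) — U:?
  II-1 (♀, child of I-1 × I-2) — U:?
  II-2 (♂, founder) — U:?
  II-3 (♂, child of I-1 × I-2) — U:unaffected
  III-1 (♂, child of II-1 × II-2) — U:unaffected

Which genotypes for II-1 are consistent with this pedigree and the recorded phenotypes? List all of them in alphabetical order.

II-1 ∈ {X^UX^U, X^UX^u}

U/I-1 un ·: X^UX^U|X^UX^u
U/I-2 ? ·: X^UY|X^uY
U/II-1 ? I-1×I-2: X^UX^U|X^UX^u
U/II-2 ? ·: X^UY|X^uY
U/II-3 un I-1×I-2: X^UY
U/III-1 un II-1×II-2: X^UY
⇒ U over [I-1,I-2,II-1,II-2,II-3,III-1]: 10 consistent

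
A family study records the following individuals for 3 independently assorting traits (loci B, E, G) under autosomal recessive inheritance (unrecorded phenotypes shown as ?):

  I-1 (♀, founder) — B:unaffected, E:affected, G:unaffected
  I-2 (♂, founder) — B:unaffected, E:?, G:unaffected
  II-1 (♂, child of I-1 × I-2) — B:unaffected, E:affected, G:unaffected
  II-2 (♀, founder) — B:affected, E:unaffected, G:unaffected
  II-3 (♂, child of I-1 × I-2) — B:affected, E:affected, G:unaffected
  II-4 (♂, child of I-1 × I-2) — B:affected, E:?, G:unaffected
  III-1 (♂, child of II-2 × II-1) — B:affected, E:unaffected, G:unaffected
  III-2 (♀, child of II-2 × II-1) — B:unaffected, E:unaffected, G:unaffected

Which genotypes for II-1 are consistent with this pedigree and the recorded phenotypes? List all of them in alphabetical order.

II-1 ∈ {Bb ee GG, Bb ee Gg}

B/I-1 un ·: Bb
B/I-2 un ·: Bb
B/II-1 un I-1×I-2: Bb
B/II-2 aff ·: bb
B/II-3 aff I-1×I-2: bb
B/II-4 aff I-1×I-2: bb
B/III-1 aff II-2×II-1: bb
B/III-2 un II-2×II-1: Bb
⇒ B over [I-1,I-2,II-1,II-2,II-3,II-4,III-1,III-2]: 1 consistent
E/I-1 aff ·: ee
E/I-2 ? ·: Ee|ee
E/II-1 aff I-1×I-2: ee
E/II-2 un ·: EE|Ee
E/II-3 aff I-1×I-2: ee
E/II-4 ? I-1×I-2: Ee|ee
E/III-1 un II-2×II-1: Ee
E/III-2 un II-2×II-1: Ee
⇒ E over [I-1,I-2,II-1,II-2,II-3,II-4,III-1,III-2]: 6 consistent
G/I-1 un ·: GG|Gg
G/I-2 un ·: GG|Gg
G/II-1 un I-1×I-2: GG|Gg
G/II-2 un ·: GG|Gg
G/II-3 un I-1×I-2: GG|Gg
G/II-4 un I-1×I-2: GG|Gg
G/III-1 un II-2×II-1: GG|Gg
G/III-2 un II-2×II-1: GG|Gg
⇒ G over [I-1,I-2,II-1,II-2,II-3,II-4,III-1,III-2]: 161 consistent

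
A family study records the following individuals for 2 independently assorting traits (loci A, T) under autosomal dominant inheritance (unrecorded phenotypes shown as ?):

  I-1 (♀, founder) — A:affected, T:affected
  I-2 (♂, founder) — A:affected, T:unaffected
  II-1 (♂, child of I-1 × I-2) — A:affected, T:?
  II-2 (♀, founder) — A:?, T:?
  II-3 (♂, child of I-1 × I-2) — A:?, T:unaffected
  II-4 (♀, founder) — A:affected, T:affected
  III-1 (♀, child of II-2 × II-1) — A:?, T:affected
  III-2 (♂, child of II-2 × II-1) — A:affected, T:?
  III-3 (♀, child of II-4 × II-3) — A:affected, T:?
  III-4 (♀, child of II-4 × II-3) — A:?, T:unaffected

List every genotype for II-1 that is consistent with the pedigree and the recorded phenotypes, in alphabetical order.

II-1 ∈ {AA Tt, AA tt, Aa Tt, Aa tt}

A/I-1 aff ·: Aa|AA
A/I-2 aff ·: Aa|AA
A/II-1 aff I-1×I-2: Aa|AA
A/II-2 ? ·: aa|Aa|AA
A/II-3 ? I-1×I-2: aa|Aa|AA
A/II-4 aff ·: Aa|AA
A/III-1 ? II-2×II-1: aa|Aa|AA
A/III-2 aff II-2×II-1: Aa|AA
A/III-3 aff II-4×II-3: Aa|AA
A/III-4 ? II-4×II-3: aa|Aa|AA
⇒ A over [I-1,I-2,II-1,II-2,II-3,II-4,III-1,III-2,III-3,III-4]: 894 consistent
T/I-1 aff ·: Tt
T/I-2 un ·: tt
T/II-1 ? I-1×I-2: tt|Tt
T/II-2 ? ·: tt|Tt|TT
T/II-3 un I-1×I-2: tt
T/II-4 aff ·: Tt
T/III-1 aff II-2×II-1: Tt|TT
T/III-2 ? II-2×II-1: tt|Tt|TT
T/III-3 ? II-4×II-3: tt|Tt
T/III-4 un II-4×II-3: tt
⇒ T over [I-1,I-2,II-1,II-2,II-3,II-4,III-1,III-2,III-3,III-4]: 30 consistent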